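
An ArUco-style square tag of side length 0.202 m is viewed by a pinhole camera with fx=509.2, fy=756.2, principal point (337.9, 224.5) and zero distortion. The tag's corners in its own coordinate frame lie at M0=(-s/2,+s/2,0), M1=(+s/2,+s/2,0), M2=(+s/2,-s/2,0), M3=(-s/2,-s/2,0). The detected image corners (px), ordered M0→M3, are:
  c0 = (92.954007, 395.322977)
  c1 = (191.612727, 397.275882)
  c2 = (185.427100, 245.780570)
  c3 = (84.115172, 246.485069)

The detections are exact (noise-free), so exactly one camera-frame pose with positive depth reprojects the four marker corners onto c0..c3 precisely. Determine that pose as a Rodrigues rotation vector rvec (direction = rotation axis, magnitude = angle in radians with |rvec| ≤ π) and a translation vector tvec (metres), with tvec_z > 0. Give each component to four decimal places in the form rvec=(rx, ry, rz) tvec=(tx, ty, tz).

Intrinsics K: fx=509.2, fy=756.2, cx=337.9, cy=224.5
Marker side s = 0.202 m; corners in marker frame (Z=0):
  M0 = (-0.1010, +0.1010, 0)
  M1 = (+0.1010, +0.1010, 0)
  M2 = (+0.1010, -0.1010, 0)
  M3 = (-0.1010, -0.1010, 0)
Detected image corners:
  c0 = (92.954007, 395.322977) px
  c1 = (191.612727, 397.275882) px
  c2 = (185.427100, 245.780570) px
  c3 = (84.115172, 246.485069) px
Planar DLT: solve 8×8 A·h = b for H (H[2,2]=1):
  H  [+482.67007 +56.36332 +138.13436]
  H  [-25.14285 +787.66555 +322.25979]
  H  [-0.08818 +0.13799 +1.00000]
B = K⁻¹H; ‖b₁‖=1.010294, ‖b₂‖=1.010294; λ = 2/(‖b₁‖+‖b₂‖) = 0.989811, sign → tz>0 ⇒ λ=+0.989811
r₁ = λ·B[:,0] = (+0.99616,-0.00700,-0.08728); r₂ = λ·B[:,1] = (+0.01893,+0.99045,+0.13659)
r₃ = r₁×r₂ = (+0.08549,-0.13771,+0.98678); SVD([r₁ r₂ r₃]) → R = UVᵀ:
  R  [+0.99616 +0.01893 +0.08549]
  R  [-0.00700 +0.99045 -0.13771]
  R  [-0.08728 +0.13659 +0.98678]
t = (-0.38832, +0.12796, +0.98981) m
tr R = 2.973382; θ = arccos((tr R − 1)/2) = 0.163330 rad = 9.358°
axis k = ((R−Rᵀ)₃₂, (R−Rᵀ)₁₃, (R−Rᵀ)₂₁) / (2 sinθ) = (+0.843448, +0.531263, -0.079714)
rvec = θ·k = (+0.137761, +0.086771, -0.013020)

rvec=(0.1378, 0.0868, -0.0130) tvec=(-0.3883, 0.1280, 0.9898)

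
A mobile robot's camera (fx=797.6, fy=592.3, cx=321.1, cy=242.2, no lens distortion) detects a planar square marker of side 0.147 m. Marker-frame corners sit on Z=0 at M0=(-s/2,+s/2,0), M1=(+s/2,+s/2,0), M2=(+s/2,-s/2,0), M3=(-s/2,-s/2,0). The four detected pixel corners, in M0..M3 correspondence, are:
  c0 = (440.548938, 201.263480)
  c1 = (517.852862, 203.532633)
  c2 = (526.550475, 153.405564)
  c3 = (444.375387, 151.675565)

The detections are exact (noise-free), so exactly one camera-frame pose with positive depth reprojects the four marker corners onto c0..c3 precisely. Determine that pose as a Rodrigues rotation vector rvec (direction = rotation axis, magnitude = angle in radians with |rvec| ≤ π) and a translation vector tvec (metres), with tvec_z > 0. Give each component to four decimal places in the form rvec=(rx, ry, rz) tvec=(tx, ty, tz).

Intrinsics K: fx=797.6, fy=592.3, cx=321.1, cy=242.2
Marker side s = 0.147 m; corners in marker frame (Z=0):
  M0 = (-0.0735, +0.0735, 0)
  M1 = (+0.0735, +0.0735, 0)
  M2 = (+0.0735, -0.0735, 0)
  M3 = (-0.0735, -0.0735, 0)
Detected image corners:
  c0 = (440.548938, 201.263480) px
  c1 = (517.852862, 203.532633) px
  c2 = (526.550475, 153.405564) px
  c3 = (444.375387, 151.675565) px
Planar DLT: solve 8×8 A·h = b for H (H[2,2]=1):
  H  [+498.56367 +154.54526 +481.97432]
  H  [-2.30527 +411.65143 +178.21119]
  H  [-0.08995 +0.40850 +1.00000]
B = K⁻¹H; ‖b₁‖=0.668190, ‖b₂‖=0.668190; λ = 2/(‖b₁‖+‖b₂‖) = 1.496580, sign → tz>0 ⇒ λ=+1.496580
r₁ = λ·B[:,0] = (+0.98967,+0.04922,-0.13461); r₂ = λ·B[:,1] = (+0.04386,+0.79014,+0.61136)
r₃ = r₁×r₂ = (+0.13645,-0.61095,+0.77982); SVD([r₁ r₂ r₃]) → R = UVᵀ:
  R  [+0.98967 +0.04386 +0.13645]
  R  [+0.04922 +0.79014 -0.61095]
  R  [-0.13461 +0.61136 +0.77982]
t = (+0.30186, -0.16168, +1.49658) m
tr R = 2.559632; θ = arccos((tr R − 1)/2) = 0.676425 rad = 38.756°
axis k = ((R−Rᵀ)₃₂, (R−Rᵀ)₁₃, (R−Rᵀ)₂₁) / (2 sinθ) = (+0.976272, +0.216505, +0.004282)
rvec = θ·k = (+0.660374, +0.146449, +0.002897)

rvec=(0.6604, 0.1464, 0.0029) tvec=(0.3019, -0.1617, 1.4966)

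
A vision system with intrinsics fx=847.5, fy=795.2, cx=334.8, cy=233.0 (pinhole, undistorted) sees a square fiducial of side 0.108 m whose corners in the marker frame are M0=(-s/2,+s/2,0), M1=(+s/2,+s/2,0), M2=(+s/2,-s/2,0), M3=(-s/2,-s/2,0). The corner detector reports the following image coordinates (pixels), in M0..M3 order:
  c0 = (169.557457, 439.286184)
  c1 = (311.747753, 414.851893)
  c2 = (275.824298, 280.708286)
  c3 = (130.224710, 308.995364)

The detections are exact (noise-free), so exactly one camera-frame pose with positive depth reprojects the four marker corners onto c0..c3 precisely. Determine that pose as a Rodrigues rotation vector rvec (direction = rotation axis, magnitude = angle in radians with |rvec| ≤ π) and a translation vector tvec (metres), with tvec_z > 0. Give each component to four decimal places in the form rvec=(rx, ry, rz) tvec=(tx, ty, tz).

Intrinsics K: fx=847.5, fy=795.2, cx=334.8, cy=233.0
Marker side s = 0.108 m; corners in marker frame (Z=0):
  M0 = (-0.0540, +0.0540, 0)
  M1 = (+0.0540, +0.0540, 0)
  M2 = (+0.0540, -0.0540, 0)
  M3 = (-0.0540, -0.0540, 0)
Detected image corners:
  c0 = (169.557457, 439.286184) px
  c1 = (311.747753, 414.851893) px
  c2 = (275.824298, 280.708286) px
  c3 = (130.224710, 308.995364) px
Planar DLT: solve 8×8 A·h = b for H (H[2,2]=1):
  H  [+1284.45875 +409.72295 +221.28371]
  H  [-321.37536 +1323.49542 +362.09710]
  H  [-0.21487 +0.27557 +1.00000]
B = K⁻¹H; ‖b₁‖=1.650479, ‖b₂‖=1.650479; λ = 2/(‖b₁‖+‖b₂‖) = 0.605885, sign → tz>0 ⇒ λ=+0.605885
r₁ = λ·B[:,0] = (+0.96970,-0.20672,-0.13019); r₂ = λ·B[:,1] = (+0.22696,+0.95949,+0.16696)
r₃ = r₁×r₂ = (+0.09040,-0.19145,+0.97733); SVD([r₁ r₂ r₃]) → R = UVᵀ:
  R  [+0.96970 +0.22696 +0.09040]
  R  [-0.20672 +0.95949 -0.19145]
  R  [-0.13019 +0.16696 +0.97733]
t = (-0.08115, +0.09836, +0.60588) m
tr R = 2.906517; θ = arccos((tr R − 1)/2) = 0.306953 rad = 17.587°
axis k = ((R−Rᵀ)₃₂, (R−Rᵀ)₁₃, (R−Rᵀ)₂₁) / (2 sinθ) = (+0.593092, +0.365022, -0.717636)
rvec = θ·k = (+0.182052, +0.112045, -0.220281)

rvec=(0.1821, 0.1120, -0.2203) tvec=(-0.0812, 0.0984, 0.6059)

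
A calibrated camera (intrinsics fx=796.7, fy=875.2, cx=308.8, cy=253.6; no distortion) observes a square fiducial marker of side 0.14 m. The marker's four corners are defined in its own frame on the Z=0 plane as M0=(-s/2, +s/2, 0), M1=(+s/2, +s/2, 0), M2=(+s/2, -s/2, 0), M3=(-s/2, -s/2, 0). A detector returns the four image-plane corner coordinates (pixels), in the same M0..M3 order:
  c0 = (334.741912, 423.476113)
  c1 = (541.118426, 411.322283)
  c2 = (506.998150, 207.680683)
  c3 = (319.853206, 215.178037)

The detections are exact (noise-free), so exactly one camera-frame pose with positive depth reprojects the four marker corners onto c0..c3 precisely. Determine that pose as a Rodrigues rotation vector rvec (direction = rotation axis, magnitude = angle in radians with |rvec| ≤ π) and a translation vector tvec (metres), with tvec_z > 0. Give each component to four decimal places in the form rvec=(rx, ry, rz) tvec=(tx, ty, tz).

rvec=(-0.4140, -0.0623, -0.0537) tvec=(0.0824, 0.0356, 0.5604)

Intrinsics K: fx=796.7, fy=875.2, cx=308.8, cy=253.6
Marker side s = 0.14 m; corners in marker frame (Z=0):
  M0 = (-0.0700, +0.0700, 0)
  M1 = (+0.0700, +0.0700, 0)
  M2 = (+0.0700, -0.0700, 0)
  M3 = (-0.0700, -0.0700, 0)
Detected image corners:
  c0 = (334.741912, 423.476113) px
  c1 = (541.118426, 411.322283) px
  c2 = (506.998150, 207.680683) px
  c3 = (319.853206, 215.178037) px
Planar DLT: solve 8×8 A·h = b for H (H[2,2]=1):
  H  [+1456.24118 -128.29709 +425.94304]
  H  [-29.28860 +1246.56727 +309.22314]
  H  [+0.12742 -0.71402 +1.00000]
B = K⁻¹H; ‖b₁‖=1.784401, ‖b₂‖=1.784401; λ = 2/(‖b₁‖+‖b₂‖) = 0.560412, sign → tz>0 ⇒ λ=+0.560412
r₁ = λ·B[:,0] = (+0.99667,-0.03945,+0.07141); r₂ = λ·B[:,1] = (+0.06485,+0.91415,-0.40014)
r₃ = r₁×r₂ = (-0.04949,+0.40344,+0.91367); SVD([r₁ r₂ r₃]) → R = UVᵀ:
  R  [+0.99667 +0.06485 -0.04949]
  R  [-0.03945 +0.91415 +0.40344]
  R  [+0.07141 -0.40014 +0.91367]
t = (+0.08240, +0.03562, +0.56041) m
tr R = 2.824487; θ = arccos((tr R − 1)/2) = 0.422068 rad = 24.183°
axis k = ((R−Rᵀ)₃₂, (R−Rᵀ)₁₃, (R−Rᵀ)₂₁) / (2 sinθ) = (-0.980825, -0.147569, -0.127298)
rvec = θ·k = (-0.413975, -0.062284, -0.053729)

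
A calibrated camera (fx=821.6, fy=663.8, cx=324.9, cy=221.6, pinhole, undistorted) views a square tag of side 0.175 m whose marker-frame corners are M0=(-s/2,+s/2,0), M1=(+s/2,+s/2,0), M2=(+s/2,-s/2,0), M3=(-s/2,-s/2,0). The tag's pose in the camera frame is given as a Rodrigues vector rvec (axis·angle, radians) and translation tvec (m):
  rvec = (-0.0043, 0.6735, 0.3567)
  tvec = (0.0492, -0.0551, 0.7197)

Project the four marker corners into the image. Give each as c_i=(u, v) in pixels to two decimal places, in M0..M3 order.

Intrinsics K: fx=821.6, fy=663.8, cx=324.9, cy=221.6
Marker side s = 0.175 m; corners in marker frame (Z=0):
  M0 = (-0.0875, +0.0875, 0)
  M1 = (+0.0875, +0.0875, 0)
  M2 = (+0.0875, -0.0875, 0)
  M3 = (-0.0875, -0.0875, 0)
rvec = (-0.0043, 0.6735, 0.3567), |rvec| = θ = 0.76214 rad = 43.667°
Rodrigues: sinθ=0.69047, 1−cosθ=0.27664; R = I + sinθ·[k]× + (1−cosθ)·[k]×²:
    [+0.72337 -0.32454 +0.60944]
    [+0.32178 +0.93939 +0.11831]
    [-0.61090 +0.11052 +0.78396]
t = (0.0492, -0.0551, 0.7197) m
M0: Pc = R·M0+t = (-0.04249, -0.00106, +0.78282); u = 821.6·(-0.04249)/0.78282 + 324.9 = 280.3034, v = 663.8·(-0.00106)/0.78282 + 221.6 = 220.7024
M1: Pc = R·M1+t = (+0.08410, +0.05525, +0.67592); u = 821.6·(+0.08410)/0.67592 + 324.9 = 427.1238, v = 663.8·(+0.05525)/0.67592 + 221.6 = 275.8621
M2: Pc = R·M2+t = (+0.14089, -0.10914, +0.65658); u = 821.6·(+0.14089)/0.65658 + 324.9 = 501.2036, v = 663.8·(-0.10914)/0.65658 + 221.6 = 111.2578
M3: Pc = R·M3+t = (+0.01430, -0.16545, +0.76348); u = 821.6·(+0.01430)/0.76348 + 324.9 = 340.2908, v = 663.8·(-0.16545)/0.76348 + 221.6 = 77.7495

c0=(280.30, 220.70) c1=(427.12, 275.86) c2=(501.20, 111.26) c3=(340.29, 77.75)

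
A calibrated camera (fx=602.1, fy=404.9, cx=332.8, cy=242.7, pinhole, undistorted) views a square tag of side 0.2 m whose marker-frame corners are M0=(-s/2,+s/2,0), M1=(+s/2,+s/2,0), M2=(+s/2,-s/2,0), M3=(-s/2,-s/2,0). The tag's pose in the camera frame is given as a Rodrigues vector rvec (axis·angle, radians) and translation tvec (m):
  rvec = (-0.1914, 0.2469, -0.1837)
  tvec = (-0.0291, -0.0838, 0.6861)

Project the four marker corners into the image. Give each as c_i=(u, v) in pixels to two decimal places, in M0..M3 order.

Intrinsics K: fx=602.1, fy=404.9, cx=332.8, cy=242.7
Marker side s = 0.2 m; corners in marker frame (Z=0):
  M0 = (-0.1000, +0.1000, 0)
  M1 = (+0.1000, +0.1000, 0)
  M2 = (+0.1000, -0.1000, 0)
  M3 = (-0.1000, -0.1000, 0)
rvec = (-0.1914, 0.2469, -0.1837), |rvec| = θ = 0.36241 rad = 20.764°
Rodrigues: sinθ=0.35453, 1−cosθ=0.06495; R = I + sinθ·[k]× + (1−cosθ)·[k]×²:
    [+0.95316 +0.15633 +0.25892]
    [-0.20308 +0.96519 +0.16481]
    [-0.22414 -0.20967 +0.95173]
t = (-0.0291, -0.0838, 0.6861) m
M0: Pc = R·M0+t = (-0.10878, +0.03303, +0.68755); u = 602.1·(-0.10878)/0.68755 + 332.8 = 237.5365, v = 404.9·(+0.03303)/0.68755 + 242.7 = 262.1497
M1: Pc = R·M1+t = (+0.08185, -0.00759, +0.64272); u = 602.1·(+0.08185)/0.64272 + 332.8 = 409.4770, v = 404.9·(-0.00759)/0.64272 + 242.7 = 237.9196
M2: Pc = R·M2+t = (+0.05058, -0.20063, +0.68465); u = 602.1·(+0.05058)/0.68465 + 332.8 = 377.2838, v = 404.9·(-0.20063)/0.68465 + 242.7 = 124.0503
M3: Pc = R·M3+t = (-0.14005, -0.16001, +0.72948); u = 602.1·(-0.14005)/0.72948 + 332.8 = 217.2055, v = 404.9·(-0.16001)/0.72948 + 242.7 = 153.8851

c0=(237.54, 262.15) c1=(409.48, 237.92) c2=(377.28, 124.05) c3=(217.21, 153.89)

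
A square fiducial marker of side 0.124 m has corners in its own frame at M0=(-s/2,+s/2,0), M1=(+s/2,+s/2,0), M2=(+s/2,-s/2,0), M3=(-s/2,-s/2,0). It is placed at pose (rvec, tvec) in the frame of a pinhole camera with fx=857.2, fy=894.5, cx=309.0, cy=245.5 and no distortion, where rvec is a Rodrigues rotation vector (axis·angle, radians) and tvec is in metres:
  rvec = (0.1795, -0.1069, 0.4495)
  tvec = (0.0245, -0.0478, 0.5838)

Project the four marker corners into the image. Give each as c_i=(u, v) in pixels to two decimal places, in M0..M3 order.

Intrinsics K: fx=857.2, fy=894.5, cx=309.0, cy=245.5
Marker side s = 0.124 m; corners in marker frame (Z=0):
  M0 = (-0.0620, +0.0620, 0)
  M1 = (+0.0620, +0.0620, 0)
  M2 = (+0.0620, -0.0620, 0)
  M3 = (-0.0620, -0.0620, 0)
rvec = (0.1795, -0.1069, 0.4495), |rvec| = θ = 0.49568 rad = 28.400°
Rodrigues: sinθ=0.47563, 1−cosθ=0.12035; R = I + sinθ·[k]× + (1−cosθ)·[k]×²:
    [+0.89543 -0.44072 -0.06305]
    [+0.42192 +0.88524 -0.19578]
    [+0.14210 +0.14870 +0.97862]
t = (0.0245, -0.0478, 0.5838) m
M0: Pc = R·M0+t = (-0.05834, -0.01907, +0.58421); u = 857.2·(-0.05834)/0.58421 + 309.0 = 223.3972, v = 894.5·(-0.01907)/0.58421 + 245.5 = 216.2955
M1: Pc = R·M1+t = (+0.05269, +0.03324, +0.60183); u = 857.2·(+0.05269)/0.60183 + 309.0 = 384.0506, v = 894.5·(+0.03324)/0.60183 + 245.5 = 294.9107
M2: Pc = R·M2+t = (+0.10734, -0.07653, +0.58339); u = 857.2·(+0.10734)/0.58339 + 309.0 = 466.7206, v = 894.5·(-0.07653)/0.58339 + 245.5 = 128.1641
M3: Pc = R·M3+t = (-0.00369, -0.12884, +0.56577); u = 857.2·(-0.00369)/0.56577 + 309.0 = 303.4061, v = 894.5·(-0.12884)/0.56577 + 245.5 = 41.7937

c0=(223.40, 216.30) c1=(384.05, 294.91) c2=(466.72, 128.16) c3=(303.41, 41.79)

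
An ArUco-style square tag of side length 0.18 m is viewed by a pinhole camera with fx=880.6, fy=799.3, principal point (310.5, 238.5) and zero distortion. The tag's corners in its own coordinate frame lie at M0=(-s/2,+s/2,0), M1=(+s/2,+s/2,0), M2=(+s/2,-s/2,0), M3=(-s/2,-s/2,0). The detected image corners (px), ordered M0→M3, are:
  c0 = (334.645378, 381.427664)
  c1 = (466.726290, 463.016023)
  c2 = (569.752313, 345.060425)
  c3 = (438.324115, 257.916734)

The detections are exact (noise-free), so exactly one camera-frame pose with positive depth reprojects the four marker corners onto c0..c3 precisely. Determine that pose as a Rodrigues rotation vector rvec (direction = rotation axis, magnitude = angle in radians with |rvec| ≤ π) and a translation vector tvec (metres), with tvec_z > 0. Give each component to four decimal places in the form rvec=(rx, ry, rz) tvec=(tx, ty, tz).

rvec=(0.1540, -0.1283, 0.6266) tvec=(0.1510, 0.1456, 0.9336)

Intrinsics K: fx=880.6, fy=799.3, cx=310.5, cy=238.5
Marker side s = 0.18 m; corners in marker frame (Z=0):
  M0 = (-0.0900, +0.0900, 0)
  M1 = (+0.0900, +0.0900, 0)
  M2 = (+0.0900, -0.0900, 0)
  M3 = (-0.0900, -0.0900, 0)
Detected image corners:
  c0 = (334.645378, 381.427664) px
  c1 = (466.726290, 463.016023) px
  c2 = (569.752313, 345.060425) px
  c3 = (438.324115, 257.916734) px
Planar DLT: solve 8×8 A·h = b for H (H[2,2]=1):
  H  [+812.30140 -523.60062 +452.89494]
  H  [+532.78956 +710.93018 +363.13637]
  H  [+0.17754 +0.11175 +1.00000]
B = K⁻¹H; ‖b₁‖=1.071141, ‖b₂‖=1.071141; λ = 2/(‖b₁‖+‖b₂‖) = 0.933584, sign → tz>0 ⇒ λ=+0.933584
r₁ = λ·B[:,0] = (+0.80273,+0.57284,+0.16575); r₂ = λ·B[:,1] = (-0.59189,+0.79924,+0.10433)
r₃ = r₁×r₂ = (-0.07271,-0.18185,+0.98063); SVD([r₁ r₂ r₃]) → R = UVᵀ:
  R  [+0.80273 -0.59189 -0.07271]
  R  [+0.57284 +0.79924 -0.18185]
  R  [+0.16575 +0.10433 +0.98063]
t = (+0.15096, +0.14558, +0.93358) m
tr R = 2.582605; θ = arccos((tr R − 1)/2) = 0.657860 rad = 37.693°
axis k = ((R−Rᵀ)₃₂, (R−Rᵀ)₁₃, (R−Rᵀ)₂₁) / (2 sinθ) = (+0.234025, -0.195006, +0.952473)
rvec = θ·k = (+0.153956, -0.128287, +0.626594)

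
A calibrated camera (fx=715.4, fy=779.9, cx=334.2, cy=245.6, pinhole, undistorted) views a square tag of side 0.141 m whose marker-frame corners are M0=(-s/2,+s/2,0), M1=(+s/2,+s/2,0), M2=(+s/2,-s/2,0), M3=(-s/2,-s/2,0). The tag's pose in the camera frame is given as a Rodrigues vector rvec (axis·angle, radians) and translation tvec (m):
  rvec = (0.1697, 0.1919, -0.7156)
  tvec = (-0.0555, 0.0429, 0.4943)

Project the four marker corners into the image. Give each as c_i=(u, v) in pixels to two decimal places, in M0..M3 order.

c0=(250.13, 456.65) c1=(398.31, 327.10) c2=(257.98, 156.20) c3=(115.23, 300.03)

Intrinsics K: fx=715.4, fy=779.9, cx=334.2, cy=245.6
Marker side s = 0.141 m; corners in marker frame (Z=0):
  M0 = (-0.0705, +0.0705, 0)
  M1 = (+0.0705, +0.0705, 0)
  M2 = (+0.0705, -0.0705, 0)
  M3 = (-0.0705, -0.0705, 0)
rvec = (0.1697, 0.1919, -0.7156), |rvec| = θ = 0.76007 rad = 43.549°
Rodrigues: sinθ=0.68897, 1−cosθ=0.27521; R = I + sinθ·[k]× + (1−cosθ)·[k]×²:
    [+0.73851 +0.66418 +0.11610]
    [-0.63315 +0.74233 -0.21925]
    [-0.23180 +0.08841 +0.96874]
t = (-0.0555, 0.0429, 0.4943) m
M0: Pc = R·M0+t = (-0.06074, +0.13987, +0.51687); u = 715.4·(-0.06074)/0.51687 + 334.2 = 250.1300, v = 779.9·(+0.13987)/0.51687 + 245.6 = 456.6485
M1: Pc = R·M1+t = (+0.04339, +0.05060, +0.48419); u = 715.4·(+0.04339)/0.48419 + 334.2 = 398.3081, v = 779.9·(+0.05060)/0.48419 + 245.6 = 327.0987
M2: Pc = R·M2+t = (-0.05026, -0.05407, +0.47173); u = 715.4·(-0.05026)/0.47173 + 334.2 = 257.9782, v = 779.9·(-0.05407)/0.47173 + 245.6 = 156.2044
M3: Pc = R·M3+t = (-0.15439, +0.03520, +0.50441); u = 715.4·(-0.15439)/0.50441 + 334.2 = 115.2311, v = 779.9·(+0.03520)/0.50441 + 245.6 = 300.0291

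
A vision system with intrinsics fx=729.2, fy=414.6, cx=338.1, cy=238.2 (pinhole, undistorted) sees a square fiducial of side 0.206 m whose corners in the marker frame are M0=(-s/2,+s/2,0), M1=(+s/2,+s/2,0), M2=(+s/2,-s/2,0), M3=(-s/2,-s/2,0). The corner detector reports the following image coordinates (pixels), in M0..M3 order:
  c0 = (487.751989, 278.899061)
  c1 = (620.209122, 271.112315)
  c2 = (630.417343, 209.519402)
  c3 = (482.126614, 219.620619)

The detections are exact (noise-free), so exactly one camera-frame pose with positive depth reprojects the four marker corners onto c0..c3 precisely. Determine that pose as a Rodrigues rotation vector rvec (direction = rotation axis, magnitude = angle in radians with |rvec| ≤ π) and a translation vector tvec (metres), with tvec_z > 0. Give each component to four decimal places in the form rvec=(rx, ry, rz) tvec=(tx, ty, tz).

rvec=(0.6515, 0.0736, -0.1499) tvec=(0.3249, 0.0220, 1.0959)

Intrinsics K: fx=729.2, fy=414.6, cx=338.1, cy=238.2
Marker side s = 0.206 m; corners in marker frame (Z=0):
  M0 = (-0.1030, +0.1030, 0)
  M1 = (+0.1030, +0.1030, 0)
  M2 = (+0.1030, -0.1030, 0)
  M3 = (-0.1030, -0.1030, 0)
Detected image corners:
  c0 = (487.751989, 278.899061) px
  c1 = (620.209122, 271.112315) px
  c2 = (630.417343, 209.519402) px
  c3 = (482.126614, 219.620619) px
Planar DLT: solve 8×8 A·h = b for H (H[2,2]=1):
  H  [+620.90817 +292.30095 +554.30187]
  H  [-68.83505 +426.93041 +246.53515]
  H  [-0.10513 +0.54584 +1.00000]
B = K⁻¹H; ‖b₁‖=0.912487, ‖b₂‖=0.912487; λ = 2/(‖b₁‖+‖b₂‖) = 1.095907, sign → tz>0 ⇒ λ=+1.095907
r₁ = λ·B[:,0] = (+0.98657,-0.11576,-0.11521); r₂ = λ·B[:,1] = (+0.16194,+0.78482,+0.59819)
r₃ = r₁×r₂ = (+0.02117,-0.60881,+0.79303); SVD([r₁ r₂ r₃]) → R = UVᵀ:
  R  [+0.98657 +0.16194 +0.02117]
  R  [-0.11576 +0.78482 -0.60881]
  R  [-0.11521 +0.59819 +0.79303]
t = (+0.32493, +0.02203, +1.09591) m
tr R = 2.564430; θ = arccos((tr R − 1)/2) = 0.672583 rad = 38.536°
axis k = ((R−Rᵀ)₃₂, (R−Rᵀ)₁₃, (R−Rᵀ)₂₁) / (2 sinθ) = (+0.968684, +0.109452, -0.222872)
rvec = θ·k = (+0.651521, +0.073616, -0.149900)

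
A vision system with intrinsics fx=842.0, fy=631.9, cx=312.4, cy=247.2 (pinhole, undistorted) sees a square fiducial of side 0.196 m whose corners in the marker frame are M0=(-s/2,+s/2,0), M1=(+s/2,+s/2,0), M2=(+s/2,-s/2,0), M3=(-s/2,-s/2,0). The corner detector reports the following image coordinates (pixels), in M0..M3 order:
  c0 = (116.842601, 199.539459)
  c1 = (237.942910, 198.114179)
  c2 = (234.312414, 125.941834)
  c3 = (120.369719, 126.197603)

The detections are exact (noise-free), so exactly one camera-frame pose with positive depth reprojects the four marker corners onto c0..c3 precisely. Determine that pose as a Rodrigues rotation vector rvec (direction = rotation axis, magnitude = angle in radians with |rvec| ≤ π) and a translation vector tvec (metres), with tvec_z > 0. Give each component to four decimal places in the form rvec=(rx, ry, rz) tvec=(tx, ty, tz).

rvec=(-0.4615, -0.1041, -0.0498) tvec=(-0.2272, -0.1932, 1.4215)

Intrinsics K: fx=842.0, fy=631.9, cx=312.4, cy=247.2
Marker side s = 0.196 m; corners in marker frame (Z=0):
  M0 = (-0.0980, +0.0980, 0)
  M1 = (+0.0980, +0.0980, 0)
  M2 = (+0.0980, -0.0980, 0)
  M3 = (-0.0980, -0.0980, 0)
Detected image corners:
  c0 = (116.842601, 199.539459) px
  c1 = (237.942910, 198.114179) px
  c2 = (234.312414, 125.941834) px
  c3 = (120.369719, 126.197603) px
Planar DLT: solve 8×8 A·h = b for H (H[2,2]=1):
  H  [+612.95268 -54.71677 +177.81772]
  H  [+8.54182 +320.70226 +161.33710]
  H  [+0.07842 -0.31077 +1.00000]
B = K⁻¹H; ‖b₁‖=0.703472, ‖b₂‖=0.703472; λ = 2/(‖b₁‖+‖b₂‖) = 1.421521, sign → tz>0 ⇒ λ=+1.421521
r₁ = λ·B[:,0] = (+0.99347,-0.02439,+0.11148); r₂ = λ·B[:,1] = (+0.07153,+0.89427,-0.44177)
r₃ = r₁×r₂ = (-0.08891,+0.44686,+0.89018); SVD([r₁ r₂ r₃]) → R = UVᵀ:
  R  [+0.99347 +0.07153 -0.08891]
  R  [-0.02439 +0.89427 +0.44686]
  R  [+0.11148 -0.44177 +0.89018]
t = (-0.22721, -0.19316, +1.42152) m
tr R = 2.777915; θ = arccos((tr R − 1)/2) = 0.475732 rad = 27.257°
axis k = ((R−Rᵀ)₃₂, (R−Rᵀ)₁₃, (R−Rᵀ)₂₁) / (2 sinθ) = (-0.970140, -0.218773, -0.104723)
rvec = θ·k = (-0.461527, -0.104077, -0.049820)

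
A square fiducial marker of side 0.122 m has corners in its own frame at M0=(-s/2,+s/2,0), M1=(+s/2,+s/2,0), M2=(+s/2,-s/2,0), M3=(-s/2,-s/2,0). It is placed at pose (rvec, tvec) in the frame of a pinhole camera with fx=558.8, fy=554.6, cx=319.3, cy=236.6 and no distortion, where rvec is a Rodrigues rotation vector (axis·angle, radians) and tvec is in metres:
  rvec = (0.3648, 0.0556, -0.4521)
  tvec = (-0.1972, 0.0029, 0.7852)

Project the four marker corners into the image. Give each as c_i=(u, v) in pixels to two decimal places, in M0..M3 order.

c0=(164.48, 290.68) c1=(238.21, 256.39) c2=(194.53, 182.72) c3=(117.84, 220.34)

Intrinsics K: fx=558.8, fy=554.6, cx=319.3, cy=236.6
Marker side s = 0.122 m; corners in marker frame (Z=0):
  M0 = (-0.0610, +0.0610, 0)
  M1 = (+0.0610, +0.0610, 0)
  M2 = (+0.0610, -0.0610, 0)
  M3 = (-0.0610, -0.0610, 0)
rvec = (0.3648, 0.0556, -0.4521), |rvec| = θ = 0.58358 rad = 33.437°
Rodrigues: sinθ=0.55101, 1−cosθ=0.16550; R = I + sinθ·[k]× + (1−cosθ)·[k]×²:
    [+0.89917 +0.43673 -0.02765]
    [-0.41702 +0.83600 -0.35666]
    [-0.13265 +0.33223 +0.93383]
t = (-0.1972, 0.0029, 0.7852) m
M0: Pc = R·M0+t = (-0.22541, +0.07933, +0.81356); u = 558.8·(-0.22541)/0.81356 + 319.3 = 164.4757, v = 554.6·(+0.07933)/0.81356 + 236.6 = 290.6817
M1: Pc = R·M1+t = (-0.11571, +0.02846, +0.79737); u = 558.8·(-0.11571)/0.79737 + 319.3 = 238.2102, v = 554.6·(+0.02846)/0.79737 + 236.6 = 256.3934
M2: Pc = R·M2+t = (-0.16899, -0.07353, +0.75684); u = 558.8·(-0.16899)/0.75684 + 319.3 = 194.5287, v = 554.6·(-0.07353)/0.75684 + 236.6 = 182.7158
M3: Pc = R·M3+t = (-0.27869, -0.02266, +0.77303); u = 558.8·(-0.27869)/0.77303 + 319.3 = 117.8425, v = 554.6·(-0.02266)/0.77303 + 236.6 = 220.3443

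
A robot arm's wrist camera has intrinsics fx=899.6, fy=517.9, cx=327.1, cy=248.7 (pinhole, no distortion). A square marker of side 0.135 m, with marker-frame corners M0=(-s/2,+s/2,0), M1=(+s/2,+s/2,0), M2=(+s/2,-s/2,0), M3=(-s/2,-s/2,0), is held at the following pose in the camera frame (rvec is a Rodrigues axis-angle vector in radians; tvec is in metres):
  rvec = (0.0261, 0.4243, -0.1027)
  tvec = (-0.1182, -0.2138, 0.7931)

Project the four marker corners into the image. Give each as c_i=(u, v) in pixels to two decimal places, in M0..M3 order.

c0=(138.36, 160.20) c1=(268.40, 145.18) c2=(251.71, 54.22) c3=(122.72, 75.42)

Intrinsics K: fx=899.6, fy=517.9, cx=327.1, cy=248.7
Marker side s = 0.135 m; corners in marker frame (Z=0):
  M0 = (-0.0675, +0.0675, 0)
  M1 = (+0.0675, +0.0675, 0)
  M2 = (+0.0675, -0.0675, 0)
  M3 = (-0.0675, -0.0675, 0)
rvec = (0.0261, 0.4243, -0.1027), |rvec| = θ = 0.43733 rad = 25.057°
Rodrigues: sinθ=0.42352, 1−cosθ=0.09412; R = I + sinθ·[k]× + (1−cosθ)·[k]×²:
    [+0.90622 +0.10491 +0.40958]
    [-0.09401 +0.99447 -0.04672]
    [-0.41222 +0.00383 +0.91108]
t = (-0.1182, -0.2138, 0.7931) m
M0: Pc = R·M0+t = (-0.17229, -0.14033, +0.82118); u = 899.6·(-0.17229)/0.82118 + 327.1 = 138.3592, v = 517.9·(-0.14033)/0.82118 + 248.7 = 160.1990
M1: Pc = R·M1+t = (-0.04995, -0.15302, +0.76553); u = 899.6·(-0.04995)/0.76553 + 327.1 = 268.4036, v = 517.9·(-0.15302)/0.76553 + 248.7 = 145.1797
M2: Pc = R·M2+t = (-0.06411, -0.28727, +0.76502); u = 899.6·(-0.06411)/0.76502 + 327.1 = 251.7100, v = 517.9·(-0.28727)/0.76502 + 248.7 = 54.2225
M3: Pc = R·M3+t = (-0.18645, -0.27458, +0.82067); u = 899.6·(-0.18645)/0.82067 + 327.1 = 122.7156, v = 517.9·(-0.27458)/0.82067 + 248.7 = 75.4191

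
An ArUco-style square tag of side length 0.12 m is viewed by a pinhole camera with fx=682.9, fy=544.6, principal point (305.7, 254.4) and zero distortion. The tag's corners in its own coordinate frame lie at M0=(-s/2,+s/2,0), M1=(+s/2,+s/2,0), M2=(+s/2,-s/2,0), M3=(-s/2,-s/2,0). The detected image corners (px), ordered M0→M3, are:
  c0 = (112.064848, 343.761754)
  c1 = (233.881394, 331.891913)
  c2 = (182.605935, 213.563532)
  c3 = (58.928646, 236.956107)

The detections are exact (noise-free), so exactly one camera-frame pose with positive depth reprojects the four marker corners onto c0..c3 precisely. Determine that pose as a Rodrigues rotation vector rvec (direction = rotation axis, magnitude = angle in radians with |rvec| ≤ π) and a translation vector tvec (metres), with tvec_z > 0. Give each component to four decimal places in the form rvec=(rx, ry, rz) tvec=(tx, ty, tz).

rvec=(0.3058, 0.4016, -0.2349) tvec=(-0.1256, 0.0285, 0.5327)

Intrinsics K: fx=682.9, fy=544.6, cx=305.7, cy=254.4
Marker side s = 0.12 m; corners in marker frame (Z=0):
  M0 = (-0.0600, +0.0600, 0)
  M1 = (+0.0600, +0.0600, 0)
  M2 = (+0.0600, -0.0600, 0)
  M3 = (-0.0600, -0.0600, 0)
Detected image corners:
  c0 = (112.064848, 343.761754) px
  c1 = (233.881394, 331.891913) px
  c2 = (182.605935, 213.563532) px
  c3 = (58.928646, 236.956107) px
Planar DLT: solve 8×8 A·h = b for H (H[2,2]=1):
  H  [+907.94253 +502.76391 +144.71172]
  H  [-365.54758 +1064.91853 +283.50517]
  H  [-0.78120 +0.45858 +1.00000]
B = K⁻¹H; ‖b₁‖=1.877220, ‖b₂‖=1.877220; λ = 2/(‖b₁‖+‖b₂‖) = 0.532703, sign → tz>0 ⇒ λ=+0.532703
r₁ = λ·B[:,0] = (+0.89454,-0.16317,-0.41615); r₂ = λ·B[:,1] = (+0.28283,+0.92754,+0.24429)
r₃ = r₁×r₂ = (+0.34613,-0.33622,+0.87587); SVD([r₁ r₂ r₃]) → R = UVᵀ:
  R  [+0.89454 +0.28283 +0.34613]
  R  [-0.16317 +0.92754 -0.33622]
  R  [-0.41615 +0.24429 +0.87587]
t = (-0.12558, +0.02847, +0.53270) m
tr R = 2.697946; θ = arccos((tr R − 1)/2) = 0.556758 rad = 31.900°
axis k = ((R−Rᵀ)₃₂, (R−Rᵀ)₁₃, (R−Rᵀ)₂₁) / (2 sinθ) = (+0.549272, +0.721262, -0.421996)
rvec = θ·k = (+0.305812, +0.401568, -0.234950)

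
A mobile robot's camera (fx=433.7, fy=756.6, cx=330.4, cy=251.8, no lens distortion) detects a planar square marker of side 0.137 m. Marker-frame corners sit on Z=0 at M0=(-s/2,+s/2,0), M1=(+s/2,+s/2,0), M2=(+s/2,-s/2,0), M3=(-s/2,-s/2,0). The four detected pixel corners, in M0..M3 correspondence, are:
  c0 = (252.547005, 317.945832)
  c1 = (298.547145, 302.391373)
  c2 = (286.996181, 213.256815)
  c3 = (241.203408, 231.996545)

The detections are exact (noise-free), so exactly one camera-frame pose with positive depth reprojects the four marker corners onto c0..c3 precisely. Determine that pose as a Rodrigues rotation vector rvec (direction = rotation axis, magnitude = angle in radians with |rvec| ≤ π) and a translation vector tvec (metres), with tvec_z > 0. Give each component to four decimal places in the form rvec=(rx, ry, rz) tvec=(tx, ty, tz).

rvec=(0.0695, 0.2991, -0.2119) tvec=(-0.1623, 0.0227, 1.1545)

Intrinsics K: fx=433.7, fy=756.6, cx=330.4, cy=251.8
Marker side s = 0.137 m; corners in marker frame (Z=0):
  M0 = (-0.0685, +0.0685, 0)
  M1 = (+0.0685, +0.0685, 0)
  M2 = (+0.0685, -0.0685, 0)
  M3 = (-0.0685, -0.0685, 0)
Detected image corners:
  c0 = (252.547005, 317.945832) px
  c1 = (298.547145, 302.391373) px
  c2 = (286.996181, 213.256815) px
  c3 = (241.203408, 231.996545) px
Planar DLT: solve 8×8 A·h = b for H (H[2,2]=1):
  H  [+265.02629 +92.10037 +269.42814]
  H  [-194.23344 +647.23397 +266.64506]
  H  [-0.25938 +0.03171 +1.00000]
B = K⁻¹H; ‖b₁‖=0.866184, ‖b₂‖=0.866184; λ = 2/(‖b₁‖+‖b₂‖) = 1.154489, sign → tz>0 ⇒ λ=+1.154489
r₁ = λ·B[:,0] = (+0.93361,-0.19672,-0.29945); r₂ = λ·B[:,1] = (+0.21727,+0.97542,+0.03661)
r₃ = r₁×r₂ = (+0.28489,-0.09924,+0.95341); SVD([r₁ r₂ r₃]) → R = UVᵀ:
  R  [+0.93361 +0.21727 +0.28489]
  R  [-0.19672 +0.97542 -0.09924]
  R  [-0.29945 +0.03661 +0.95341]
t = (-0.16230, +0.02265, +1.15449) m
tr R = 2.862446; θ = arccos((tr R − 1)/2) = 0.373042 rad = 21.374°
axis k = ((R−Rᵀ)₃₂, (R−Rᵀ)₁₃, (R−Rᵀ)₂₁) / (2 sinθ) = (+0.186387, +0.801665, -0.567973)
rvec = θ·k = (+0.069530, +0.299055, -0.211878)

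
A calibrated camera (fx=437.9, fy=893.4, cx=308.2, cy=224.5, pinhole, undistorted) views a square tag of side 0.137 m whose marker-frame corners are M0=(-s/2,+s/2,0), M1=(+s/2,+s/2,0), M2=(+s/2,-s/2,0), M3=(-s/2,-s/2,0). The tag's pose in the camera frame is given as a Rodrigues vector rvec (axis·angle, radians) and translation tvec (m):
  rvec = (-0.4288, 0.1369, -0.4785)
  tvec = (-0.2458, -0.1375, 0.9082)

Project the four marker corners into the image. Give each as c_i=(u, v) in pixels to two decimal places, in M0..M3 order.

c0=(170.17, 173.54) c1=(229.81, 107.27) c2=(208.05, 9.90) c3=(152.24, 72.41)

Intrinsics K: fx=437.9, fy=893.4, cx=308.2, cy=224.5
Marker side s = 0.137 m; corners in marker frame (Z=0):
  M0 = (-0.0685, +0.0685, 0)
  M1 = (+0.0685, +0.0685, 0)
  M2 = (+0.0685, -0.0685, 0)
  M3 = (-0.0685, -0.0685, 0)
rvec = (-0.4288, 0.1369, -0.4785), |rvec| = θ = 0.65694 rad = 37.640°
Rodrigues: sinθ=0.61070, 1−cosθ=0.20814; R = I + sinθ·[k]× + (1−cosθ)·[k]×²:
    [+0.88054 +0.41651 +0.22622]
    [-0.47313 +0.80090 +0.36702]
    [-0.02831 -0.43021 +0.90229]
t = (-0.2458, -0.1375, 0.9082) m
M0: Pc = R·M0+t = (-0.27759, -0.05023, +0.88067); u = 437.9·(-0.27759)/0.88067 + 308.2 = 170.1744, v = 893.4·(-0.05023)/0.88067 + 224.5 = 173.5450
M1: Pc = R·M1+t = (-0.15695, -0.11505, +0.87679); u = 437.9·(-0.15695)/0.87679 + 308.2 = 229.8125, v = 893.4·(-0.11505)/0.87679 + 224.5 = 107.2732
M2: Pc = R·M2+t = (-0.21401, -0.22477, +0.93573); u = 437.9·(-0.21401)/0.93573 + 308.2 = 208.0465, v = 893.4·(-0.22477)/0.93573 + 224.5 = 9.8970
M3: Pc = R·M3+t = (-0.33465, -0.15995, +0.93961); u = 437.9·(-0.33465)/0.93961 + 308.2 = 152.2391, v = 893.4·(-0.15995)/0.93961 + 224.5 = 72.4137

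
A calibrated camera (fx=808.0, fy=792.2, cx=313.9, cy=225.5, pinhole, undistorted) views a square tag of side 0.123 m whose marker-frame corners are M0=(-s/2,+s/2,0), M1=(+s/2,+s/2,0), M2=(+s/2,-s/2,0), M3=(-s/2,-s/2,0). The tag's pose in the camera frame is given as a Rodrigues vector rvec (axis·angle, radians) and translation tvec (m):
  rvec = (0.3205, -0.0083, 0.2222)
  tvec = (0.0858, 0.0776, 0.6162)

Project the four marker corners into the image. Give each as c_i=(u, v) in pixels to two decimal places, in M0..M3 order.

c0=(329.73, 377.31) c1=(481.57, 408.92) c2=(528.40, 270.36) c3=(367.19, 235.47)

Intrinsics K: fx=808.0, fy=792.2, cx=313.9, cy=225.5
Marker side s = 0.123 m; corners in marker frame (Z=0):
  M0 = (-0.0615, +0.0615, 0)
  M1 = (+0.0615, +0.0615, 0)
  M2 = (+0.0615, -0.0615, 0)
  M3 = (-0.0615, -0.0615, 0)
rvec = (0.3205, -0.0083, 0.2222), |rvec| = θ = 0.39008 rad = 22.350°
Rodrigues: sinθ=0.38026, 1−cosθ=0.07512; R = I + sinθ·[k]× + (1−cosθ)·[k]×²:
    [+0.97559 -0.21792 +0.02707]
    [+0.21529 +0.92491 -0.31334]
    [+0.04325 +0.31152 +0.94925]
t = (0.0858, 0.0776, 0.6162) m
M0: Pc = R·M0+t = (+0.01240, +0.12124, +0.63270); u = 808.0·(+0.01240)/0.63270 + 313.9 = 329.7344, v = 792.2·(+0.12124)/0.63270 + 225.5 = 377.3061
M1: Pc = R·M1+t = (+0.13240, +0.14772, +0.63802); u = 808.0·(+0.13240)/0.63802 + 313.9 = 481.5700, v = 792.2·(+0.14772)/0.63802 + 225.5 = 408.9209
M2: Pc = R·M2+t = (+0.15920, +0.03396, +0.59970); u = 808.0·(+0.15920)/0.59970 + 313.9 = 528.3975, v = 792.2·(+0.03396)/0.59970 + 225.5 = 270.3588
M3: Pc = R·M3+t = (+0.03920, +0.00748, +0.59438); u = 808.0·(+0.03920)/0.59438 + 313.9 = 367.1928, v = 792.2·(+0.00748)/0.59438 + 225.5 = 235.4658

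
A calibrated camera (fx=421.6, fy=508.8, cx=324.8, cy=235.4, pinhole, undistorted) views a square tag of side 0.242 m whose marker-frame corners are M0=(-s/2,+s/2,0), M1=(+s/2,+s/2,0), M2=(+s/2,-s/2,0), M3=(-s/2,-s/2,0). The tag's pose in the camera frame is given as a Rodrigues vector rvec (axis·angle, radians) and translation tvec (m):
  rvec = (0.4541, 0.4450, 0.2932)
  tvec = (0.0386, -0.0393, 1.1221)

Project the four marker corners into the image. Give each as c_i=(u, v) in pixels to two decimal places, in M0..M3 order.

Intrinsics K: fx=421.6, fy=508.8, cx=324.8, cy=235.4
Marker side s = 0.242 m; corners in marker frame (Z=0):
  M0 = (-0.1210, +0.1210, 0)
  M1 = (+0.1210, +0.1210, 0)
  M2 = (+0.1210, -0.1210, 0)
  M3 = (-0.1210, -0.1210, 0)
rvec = (0.4541, 0.4450, 0.2932), |rvec| = θ = 0.70014 rad = 40.115°
Rodrigues: sinθ=0.64433, 1−cosθ=0.23525; R = I + sinθ·[k]× + (1−cosθ)·[k]×²:
    [+0.86371 -0.17285 +0.47342]
    [+0.36680 +0.85978 -0.35528]
    [-0.34563 +0.48051 +0.80601]
t = (0.0386, -0.0393, 1.1221) m
M0: Pc = R·M0+t = (-0.08682, +0.02035, +1.22206); u = 421.6·(-0.08682)/1.22206 + 324.8 = 294.8466, v = 508.8·(+0.02035)/1.22206 + 235.4 = 243.8729
M1: Pc = R·M1+t = (+0.12219, +0.10912, +1.13842); u = 421.6·(+0.12219)/1.13842 + 324.8 = 370.0531, v = 508.8·(+0.10912)/1.13842 + 235.4 = 284.1682
M2: Pc = R·M2+t = (+0.16402, -0.09895, +1.02214); u = 421.6·(+0.16402)/1.02214 + 324.8 = 392.4548, v = 508.8·(-0.09895)/1.02214 + 235.4 = 186.1442
M3: Pc = R·M3+t = (-0.04499, -0.18772, +1.10578); u = 421.6·(-0.04499)/1.10578 + 324.8 = 307.6450, v = 508.8·(-0.18772)/1.10578 + 235.4 = 149.0261

c0=(294.85, 243.87) c1=(370.05, 284.17) c2=(392.45, 186.14) c3=(307.65, 149.03)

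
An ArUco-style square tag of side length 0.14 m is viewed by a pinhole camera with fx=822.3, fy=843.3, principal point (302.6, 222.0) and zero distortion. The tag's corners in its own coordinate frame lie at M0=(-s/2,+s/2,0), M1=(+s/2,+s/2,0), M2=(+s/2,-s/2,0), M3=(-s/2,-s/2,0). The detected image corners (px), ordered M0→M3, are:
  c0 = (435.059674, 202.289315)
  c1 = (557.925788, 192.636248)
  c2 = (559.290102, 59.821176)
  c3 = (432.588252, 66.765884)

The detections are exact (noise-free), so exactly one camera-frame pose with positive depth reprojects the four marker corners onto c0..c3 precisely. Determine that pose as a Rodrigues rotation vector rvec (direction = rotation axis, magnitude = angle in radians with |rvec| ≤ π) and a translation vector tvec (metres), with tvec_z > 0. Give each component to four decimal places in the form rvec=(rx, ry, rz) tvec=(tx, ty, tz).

rvec=(0.1901, -0.1465, -0.0640) tvec=(0.2081, -0.0947, 0.8809)

Intrinsics K: fx=822.3, fy=843.3, cx=302.6, cy=222.0
Marker side s = 0.14 m; corners in marker frame (Z=0):
  M0 = (-0.0700, +0.0700, 0)
  M1 = (+0.0700, +0.0700, 0)
  M2 = (+0.0700, -0.0700, 0)
  M3 = (-0.0700, -0.0700, 0)
Detected image corners:
  c0 = (435.059674, 202.289315) px
  c1 = (557.925788, 192.636248) px
  c2 = (559.290102, 59.821176) px
  c3 = (432.588252, 66.765884) px
Planar DLT: solve 8×8 A·h = b for H (H[2,2]=1):
  H  [+969.36961 +112.40685 +496.90905]
  H  [-38.86215 +986.78018 +131.36011]
  H  [+0.15772 +0.21886 +1.00000]
B = K⁻¹H; ‖b₁‖=1.135239, ‖b₂‖=1.135239; λ = 2/(‖b₁‖+‖b₂‖) = 0.880872, sign → tz>0 ⇒ λ=+0.880872
r₁ = λ·B[:,0] = (+0.98729,-0.07717,+0.13893); r₂ = λ·B[:,1] = (+0.04947,+0.97999,+0.19279)
r₃ = r₁×r₂ = (-0.15103,-0.18347,+0.97135); SVD([r₁ r₂ r₃]) → R = UVᵀ:
  R  [+0.98729 +0.04947 -0.15103]
  R  [-0.07717 +0.97999 -0.18347]
  R  [+0.13893 +0.19279 +0.97135]
t = (+0.20815, -0.09468, +0.88087) m
tr R = 2.938636; θ = arccos((tr R − 1)/2) = 0.248355 rad = 14.230°
axis k = ((R−Rᵀ)₃₂, (R−Rᵀ)₁₃, (R−Rᵀ)₂₁) / (2 sinθ) = (+0.765349, -0.589821, -0.257590)
rvec = θ·k = (+0.190078, -0.146485, -0.063974)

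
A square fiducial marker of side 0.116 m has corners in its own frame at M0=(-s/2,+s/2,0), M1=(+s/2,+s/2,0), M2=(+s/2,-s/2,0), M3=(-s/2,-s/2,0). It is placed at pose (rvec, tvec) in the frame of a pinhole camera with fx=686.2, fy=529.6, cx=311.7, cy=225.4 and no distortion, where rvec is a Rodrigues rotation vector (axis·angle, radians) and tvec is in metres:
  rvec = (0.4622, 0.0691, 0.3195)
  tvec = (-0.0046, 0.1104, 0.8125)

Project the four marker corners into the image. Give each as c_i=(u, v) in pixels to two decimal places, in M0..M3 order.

Intrinsics K: fx=686.2, fy=529.6, cx=311.7, cy=225.4
Marker side s = 0.116 m; corners in marker frame (Z=0):
  M0 = (-0.0580, +0.0580, 0)
  M1 = (+0.0580, +0.0580, 0)
  M2 = (+0.0580, -0.0580, 0)
  M3 = (-0.0580, -0.0580, 0)
rvec = (0.4622, 0.0691, 0.3195), |rvec| = θ = 0.56611 rad = 32.436°
Rodrigues: sinθ=0.53636, 1−cosθ=0.15601; R = I + sinθ·[k]× + (1−cosθ)·[k]×²:
    [+0.94798 -0.28716 +0.13735]
    [+0.31825 +0.84632 -0.42716]
    [+0.00642 +0.44865 +0.89368]
t = (-0.0046, 0.1104, 0.8125) m
M0: Pc = R·M0+t = (-0.07624, +0.14103, +0.83815); u = 686.2·(-0.07624)/0.83815 + 311.7 = 249.2831, v = 529.6·(+0.14103)/0.83815 + 225.4 = 314.5109
M1: Pc = R·M1+t = (+0.03373, +0.17795, +0.83889); u = 686.2·(+0.03373)/0.83889 + 311.7 = 339.2888, v = 529.6·(+0.17795)/0.83889 + 225.4 = 337.7380
M2: Pc = R·M2+t = (+0.06704, +0.07977, +0.78685); u = 686.2·(+0.06704)/0.78685 + 311.7 = 370.1630, v = 529.6·(+0.07977)/0.78685 + 225.4 = 279.0918
M3: Pc = R·M3+t = (-0.04293, +0.04285, +0.78611); u = 686.2·(-0.04293)/0.78611 + 311.7 = 274.2278, v = 529.6·(+0.04285)/0.78611 + 225.4 = 254.2714

c0=(249.28, 314.51) c1=(339.29, 337.74) c2=(370.16, 279.09) c3=(274.23, 254.27)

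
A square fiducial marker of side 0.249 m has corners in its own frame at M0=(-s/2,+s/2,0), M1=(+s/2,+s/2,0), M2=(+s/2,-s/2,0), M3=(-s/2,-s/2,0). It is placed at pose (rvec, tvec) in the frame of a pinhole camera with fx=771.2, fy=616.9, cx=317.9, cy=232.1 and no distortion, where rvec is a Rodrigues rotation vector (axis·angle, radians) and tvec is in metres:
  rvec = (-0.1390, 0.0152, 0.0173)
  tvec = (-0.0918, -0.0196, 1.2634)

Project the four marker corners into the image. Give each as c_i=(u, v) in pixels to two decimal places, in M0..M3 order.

c0=(182.87, 282.35) c1=(336.74, 284.51) c2=(338.98, 164.14) c3=(189.24, 162.41)

Intrinsics K: fx=771.2, fy=616.9, cx=317.9, cy=232.1
Marker side s = 0.249 m; corners in marker frame (Z=0):
  M0 = (-0.1245, +0.1245, 0)
  M1 = (+0.1245, +0.1245, 0)
  M2 = (+0.1245, -0.1245, 0)
  M3 = (-0.1245, -0.1245, 0)
rvec = (-0.1390, 0.0152, 0.0173), |rvec| = θ = 0.14089 rad = 8.073°
Rodrigues: sinθ=0.14043, 1−cosθ=0.00991; R = I + sinθ·[k]× + (1−cosθ)·[k]×²:
    [+0.99974 -0.01830 +0.01395]
    [+0.01619 +0.99021 +0.13867]
    [-0.01635 -0.13841 +0.99024]
t = (-0.0918, -0.0196, 1.2634) m
M0: Pc = R·M0+t = (-0.21855, +0.10167, +1.24820); u = 771.2·(-0.21855)/1.24820 + 317.9 = 182.8724, v = 616.9·(+0.10167)/1.24820 + 232.1 = 282.3460
M1: Pc = R·M1+t = (+0.03039, +0.10570, +1.24413); u = 771.2·(+0.03039)/1.24413 + 317.9 = 336.7372, v = 616.9·(+0.10570)/1.24413 + 232.1 = 284.5091
M2: Pc = R·M2+t = (+0.03495, -0.14087, +1.27860); u = 771.2·(+0.03495)/1.27860 + 317.9 = 338.9775, v = 616.9·(-0.14087)/1.27860 + 232.1 = 164.1350
M3: Pc = R·M3+t = (-0.21399, -0.14490, +1.28267); u = 771.2·(-0.21399)/1.28267 + 317.9 = 189.2398, v = 616.9·(-0.14490)/1.28267 + 232.1 = 162.4121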